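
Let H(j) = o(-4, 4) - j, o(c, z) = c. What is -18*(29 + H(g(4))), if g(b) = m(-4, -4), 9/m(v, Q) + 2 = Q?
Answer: -477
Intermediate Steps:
m(v, Q) = 9/(-2 + Q)
g(b) = -3/2 (g(b) = 9/(-2 - 4) = 9/(-6) = 9*(-1/6) = -3/2)
H(j) = -4 - j
-18*(29 + H(g(4))) = -18*(29 + (-4 - 1*(-3/2))) = -18*(29 + (-4 + 3/2)) = -18*(29 - 5/2) = -18*53/2 = -477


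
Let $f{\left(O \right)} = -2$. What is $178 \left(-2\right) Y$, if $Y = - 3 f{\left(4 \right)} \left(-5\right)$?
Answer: $10680$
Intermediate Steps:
$Y = -30$ ($Y = \left(-3\right) \left(-2\right) \left(-5\right) = 6 \left(-5\right) = -30$)
$178 \left(-2\right) Y = 178 \left(-2\right) \left(-30\right) = \left(-356\right) \left(-30\right) = 10680$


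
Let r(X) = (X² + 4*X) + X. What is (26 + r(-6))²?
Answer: 1024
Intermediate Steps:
r(X) = X² + 5*X
(26 + r(-6))² = (26 - 6*(5 - 6))² = (26 - 6*(-1))² = (26 + 6)² = 32² = 1024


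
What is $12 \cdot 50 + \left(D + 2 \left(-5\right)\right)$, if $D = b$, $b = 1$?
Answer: $591$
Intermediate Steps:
$D = 1$
$12 \cdot 50 + \left(D + 2 \left(-5\right)\right) = 12 \cdot 50 + \left(1 + 2 \left(-5\right)\right) = 600 + \left(1 - 10\right) = 600 - 9 = 591$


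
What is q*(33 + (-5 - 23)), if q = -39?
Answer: -195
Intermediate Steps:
q*(33 + (-5 - 23)) = -39*(33 + (-5 - 23)) = -39*(33 - 28) = -39*5 = -195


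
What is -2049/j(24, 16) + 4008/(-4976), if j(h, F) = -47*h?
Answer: 118225/116936 ≈ 1.0110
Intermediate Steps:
-2049/j(24, 16) + 4008/(-4976) = -2049/((-47*24)) + 4008/(-4976) = -2049/(-1128) + 4008*(-1/4976) = -2049*(-1/1128) - 501/622 = 683/376 - 501/622 = 118225/116936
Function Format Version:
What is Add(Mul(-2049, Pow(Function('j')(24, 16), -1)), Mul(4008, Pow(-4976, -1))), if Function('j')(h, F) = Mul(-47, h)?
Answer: Rational(118225, 116936) ≈ 1.0110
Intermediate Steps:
Add(Mul(-2049, Pow(Function('j')(24, 16), -1)), Mul(4008, Pow(-4976, -1))) = Add(Mul(-2049, Pow(Mul(-47, 24), -1)), Mul(4008, Pow(-4976, -1))) = Add(Mul(-2049, Pow(-1128, -1)), Mul(4008, Rational(-1, 4976))) = Add(Mul(-2049, Rational(-1, 1128)), Rational(-501, 622)) = Add(Rational(683, 376), Rational(-501, 622)) = Rational(118225, 116936)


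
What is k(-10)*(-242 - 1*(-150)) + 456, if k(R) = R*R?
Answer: -8744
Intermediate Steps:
k(R) = R**2
k(-10)*(-242 - 1*(-150)) + 456 = (-10)**2*(-242 - 1*(-150)) + 456 = 100*(-242 + 150) + 456 = 100*(-92) + 456 = -9200 + 456 = -8744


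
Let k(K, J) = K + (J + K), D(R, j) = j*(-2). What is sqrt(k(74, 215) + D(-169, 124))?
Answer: sqrt(115) ≈ 10.724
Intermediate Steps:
D(R, j) = -2*j
k(K, J) = J + 2*K
sqrt(k(74, 215) + D(-169, 124)) = sqrt((215 + 2*74) - 2*124) = sqrt((215 + 148) - 248) = sqrt(363 - 248) = sqrt(115)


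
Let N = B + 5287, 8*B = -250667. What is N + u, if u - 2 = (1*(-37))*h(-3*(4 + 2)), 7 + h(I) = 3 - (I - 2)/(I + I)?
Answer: -1863059/72 ≈ -25876.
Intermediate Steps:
B = -250667/8 (B = (⅛)*(-250667) = -250667/8 ≈ -31333.)
h(I) = -4 - (-2 + I)/(2*I) (h(I) = -7 + (3 - (I - 2)/(I + I)) = -7 + (3 - (-2 + I)/(2*I)) = -4 - (-2 + I)/(2*I))
N = -208371/8 (N = -250667/8 + 5287 = -208371/8 ≈ -26046.)
u = 1535/9 (u = 2 + (1*(-37))*(-9/2 + 1/(-3*(4 + 2))) = 2 - 37*(-9/2 + 1/(-3*6)) = 2 - 37*(-9/2 + 1/(-18)) = 2 - 37*(-9/2 - 1/18) = 2 - 37*(-41/9) = 2 + 1517/9 = 1535/9 ≈ 170.56)
N + u = -208371/8 + 1535/9 = -1863059/72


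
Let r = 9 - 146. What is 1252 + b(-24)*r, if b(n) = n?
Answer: 4540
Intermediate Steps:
r = -137
1252 + b(-24)*r = 1252 - 24*(-137) = 1252 + 3288 = 4540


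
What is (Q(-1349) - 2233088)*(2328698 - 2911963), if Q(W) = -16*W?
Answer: 1289892880560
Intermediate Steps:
(Q(-1349) - 2233088)*(2328698 - 2911963) = (-16*(-1349) - 2233088)*(2328698 - 2911963) = (21584 - 2233088)*(-583265) = -2211504*(-583265) = 1289892880560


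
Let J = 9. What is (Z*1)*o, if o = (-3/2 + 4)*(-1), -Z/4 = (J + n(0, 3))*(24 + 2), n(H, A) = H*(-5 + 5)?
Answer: 2340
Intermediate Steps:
n(H, A) = 0 (n(H, A) = H*0 = 0)
Z = -936 (Z = -4*(9 + 0)*(24 + 2) = -36*26 = -4*234 = -936)
o = -5/2 (o = (-3*1/2 + 4)*(-1) = (-3/2 + 4)*(-1) = (5/2)*(-1) = -5/2 ≈ -2.5000)
(Z*1)*o = -936*1*(-5/2) = -936*(-5/2) = 2340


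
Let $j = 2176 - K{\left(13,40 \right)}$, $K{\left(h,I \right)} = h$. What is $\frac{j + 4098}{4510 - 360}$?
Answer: $\frac{6261}{4150} \approx 1.5087$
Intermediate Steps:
$j = 2163$ ($j = 2176 - 13 = 2163$)
$\frac{j + 4098}{4510 - 360} = \frac{2163 + 4098}{4510 - 360} = \frac{6261}{4150}$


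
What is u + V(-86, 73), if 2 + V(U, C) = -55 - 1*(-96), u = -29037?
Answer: -28998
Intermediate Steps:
V(U, C) = 39 (V(U, C) = -2 + (-55 - 1*(-96)) = -2 + (-55 + 96) = -2 + 41 = 39)
u + V(-86, 73) = -29037 + 39 = -28998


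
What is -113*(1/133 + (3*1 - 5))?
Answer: 29945/133 ≈ 225.15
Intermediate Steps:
-113*(1/133 + (3*1 - 5)) = -113*(1/133 + (3 - 5)) = -113*(1/133 - 2) = -113*(-265/133) = 29945/133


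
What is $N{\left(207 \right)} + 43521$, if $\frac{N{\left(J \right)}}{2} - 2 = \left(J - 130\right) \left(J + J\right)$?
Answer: $107281$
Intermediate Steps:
$N{\left(J \right)} = 4 + 4 J \left(-130 + J\right)$ ($N{\left(J \right)} = 4 + 2 \left(J - 130\right) \left(J + J\right) = 4 + 2 \left(-130 + J\right) 2 J = 4 + 2 \cdot 2 J \left(-130 + J\right) = 4 + 4 J \left(-130 + J\right)$)
$N{\left(207 \right)} + 43521 = \left(4 - 107640 + 4 \cdot 207^{2}\right) + 43521 = \left(4 - 107640 + 4 \cdot 42849\right) + 43521 = \left(4 - 107640 + 171396\right) + 43521 = 63760 + 43521 = 107281$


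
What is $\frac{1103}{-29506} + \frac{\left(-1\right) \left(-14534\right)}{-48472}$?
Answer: $- \frac{120576205}{357553708} \approx -0.33723$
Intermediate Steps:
$\frac{1103}{-29506} + \frac{\left(-1\right) \left(-14534\right)}{-48472} = 1103 \left(- \frac{1}{29506}\right) + 14534 \left(- \frac{1}{48472}\right) = - \frac{1103}{29506} - \frac{7267}{24236} = - \frac{120576205}{357553708}$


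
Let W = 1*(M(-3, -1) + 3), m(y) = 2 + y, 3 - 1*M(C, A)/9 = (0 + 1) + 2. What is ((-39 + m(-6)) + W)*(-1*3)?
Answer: 120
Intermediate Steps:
M(C, A) = 0 (M(C, A) = 27 - 9*((0 + 1) + 2) = 27 - 9*(1 + 2) = 27 - 9*3 = 27 - 27 = 0)
W = 3 (W = 1*(0 + 3) = 1*3 = 3)
((-39 + m(-6)) + W)*(-1*3) = ((-39 + (2 - 6)) + 3)*(-1*3) = ((-39 - 4) + 3)*(-3) = (-43 + 3)*(-3) = -40*(-3) = 120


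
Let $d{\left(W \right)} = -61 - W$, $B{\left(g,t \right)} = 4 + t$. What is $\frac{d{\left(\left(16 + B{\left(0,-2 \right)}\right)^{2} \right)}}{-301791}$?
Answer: $\frac{55}{43113} \approx 0.0012757$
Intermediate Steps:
$\frac{d{\left(\left(16 + B{\left(0,-2 \right)}\right)^{2} \right)}}{-301791} = \frac{-61 - \left(16 + \left(4 - 2\right)\right)^{2}}{-301791} = \left(-61 - \left(16 + 2\right)^{2}\right) \left(- \frac{1}{301791}\right) = \left(-61 - 18^{2}\right) \left(- \frac{1}{301791}\right) = \left(-61 - 324\right) \left(- \frac{1}{301791}\right) = \left(-385\right) \left(- \frac{1}{301791}\right) = \frac{55}{43113}$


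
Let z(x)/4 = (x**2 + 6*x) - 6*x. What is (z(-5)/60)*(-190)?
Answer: -950/3 ≈ -316.67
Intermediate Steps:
z(x) = 4*x**2 (z(x) = 4*((x**2 + 6*x) - 6*x) = 4*x**2)
(z(-5)/60)*(-190) = ((4*(-5)**2)/60)*(-190) = ((4*25)*(1/60))*(-190) = (100*(1/60))*(-190) = (5/3)*(-190) = -950/3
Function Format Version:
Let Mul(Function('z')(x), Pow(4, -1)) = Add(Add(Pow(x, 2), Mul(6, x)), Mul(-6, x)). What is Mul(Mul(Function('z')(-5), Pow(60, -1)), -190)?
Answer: Rational(-950, 3) ≈ -316.67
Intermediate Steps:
Function('z')(x) = Mul(4, Pow(x, 2)) (Function('z')(x) = Mul(4, Add(Add(Pow(x, 2), Mul(6, x)), Mul(-6, x))) = Mul(4, Pow(x, 2)))
Mul(Mul(Function('z')(-5), Pow(60, -1)), -190) = Mul(Mul(Mul(4, Pow(-5, 2)), Pow(60, -1)), -190) = Mul(Mul(Mul(4, 25), Rational(1, 60)), -190) = Mul(Mul(100, Rational(1, 60)), -190) = Mul(Rational(5, 3), -190) = Rational(-950, 3)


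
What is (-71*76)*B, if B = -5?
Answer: 26980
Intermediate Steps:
(-71*76)*B = -71*76*(-5) = -5396*(-5) = 26980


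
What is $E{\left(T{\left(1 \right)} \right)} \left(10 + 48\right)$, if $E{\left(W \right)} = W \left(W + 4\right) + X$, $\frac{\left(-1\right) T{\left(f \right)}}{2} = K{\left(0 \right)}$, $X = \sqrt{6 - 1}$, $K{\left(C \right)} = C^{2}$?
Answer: $58 \sqrt{5} \approx 129.69$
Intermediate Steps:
$X = \sqrt{5} \approx 2.2361$
$T{\left(f \right)} = 0$ ($T{\left(f \right)} = - 2 \cdot 0^{2} = \left(-2\right) 0 = 0$)
$E{\left(W \right)} = \sqrt{5} + W \left(4 + W\right)$ ($E{\left(W \right)} = W \left(W + 4\right) + \sqrt{5} = W \left(4 + W\right) + \sqrt{5} = \sqrt{5} + W \left(4 + W\right)$)
$E{\left(T{\left(1 \right)} \right)} \left(10 + 48\right) = \left(\sqrt{5} + 0^{2} + 4 \cdot 0\right) \left(10 + 48\right) = \left(\sqrt{5} + 0 + 0\right) 58 = \sqrt{5} \cdot 58 = 58 \sqrt{5}$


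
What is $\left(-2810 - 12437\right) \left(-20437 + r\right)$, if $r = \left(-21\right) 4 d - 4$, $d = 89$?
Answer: $425650499$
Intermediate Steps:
$r = -7480$ ($r = \left(-21\right) 4 \cdot 89 - 4 = \left(-84\right) 89 - 4 = -7476 - 4 = -7480$)
$\left(-2810 - 12437\right) \left(-20437 + r\right) = \left(-2810 - 12437\right) \left(-20437 - 7480\right) = \left(-15247\right) \left(-27917\right) = 425650499$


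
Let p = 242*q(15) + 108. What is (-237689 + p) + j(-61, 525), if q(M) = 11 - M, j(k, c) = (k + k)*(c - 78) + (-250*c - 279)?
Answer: -424612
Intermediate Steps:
j(k, c) = -279 - 250*c + 2*k*(-78 + c) (j(k, c) = (2*k)*(-78 + c) + (-279 - 250*c) = 2*k*(-78 + c) + (-279 - 250*c) = -279 - 250*c + 2*k*(-78 + c))
p = -860 (p = 242*(11 - 1*15) + 108 = 242*(11 - 15) + 108 = 242*(-4) + 108 = -968 + 108 = -860)
(-237689 + p) + j(-61, 525) = (-237689 - 860) + (-279 - 250*525 - 156*(-61) + 2*525*(-61)) = -238549 + (-279 - 131250 + 9516 - 64050) = -238549 - 186063 = -424612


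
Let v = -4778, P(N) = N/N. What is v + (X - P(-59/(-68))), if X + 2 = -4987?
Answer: -9768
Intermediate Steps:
P(N) = 1
X = -4989 (X = -2 - 4987 = -4989)
v + (X - P(-59/(-68))) = -4778 + (-4989 - 1*1) = -4778 + (-4989 - 1) = -4778 - 4990 = -9768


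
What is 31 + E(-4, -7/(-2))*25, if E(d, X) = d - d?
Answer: 31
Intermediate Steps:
E(d, X) = 0
31 + E(-4, -7/(-2))*25 = 31 + 0*25 = 31 + 0 = 31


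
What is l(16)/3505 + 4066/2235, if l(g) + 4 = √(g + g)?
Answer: 2848478/1566735 + 4*√2/3505 ≈ 1.8197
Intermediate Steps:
l(g) = -4 + √2*√g (l(g) = -4 + √(g + g) = -4 + √(2*g) = -4 + √2*√g)
l(16)/3505 + 4066/2235 = (-4 + √2*√16)/3505 + 4066/2235 = (-4 + √2*4)*(1/3505) + 4066*(1/2235) = (-4 + 4*√2)*(1/3505) + 4066/2235 = (-4/3505 + 4*√2/3505) + 4066/2235 = 2848478/1566735 + 4*√2/3505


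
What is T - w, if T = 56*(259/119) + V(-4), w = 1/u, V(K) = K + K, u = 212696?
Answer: 411779439/3615832 ≈ 113.88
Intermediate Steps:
V(K) = 2*K
w = 1/212696 ≈ 4.7015e-6
T = 1936/17 (T = 56*(259/119) + 2*(-4) = 56*(259*(1/119)) - 8 = 56*(37/17) - 8 = 2072/17 - 8 = 1936/17 ≈ 113.88)
T - w = 1936/17 - 1*1/212696 = 1936/17 - 1/212696 = 411779439/3615832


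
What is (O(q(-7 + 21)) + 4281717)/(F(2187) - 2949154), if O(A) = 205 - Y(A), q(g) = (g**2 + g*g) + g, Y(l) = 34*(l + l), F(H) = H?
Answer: -4254314/2946967 ≈ -1.4436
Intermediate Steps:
Y(l) = 68*l (Y(l) = 34*(2*l) = 68*l)
q(g) = g + 2*g**2 (q(g) = (g**2 + g**2) + g = 2*g**2 + g = g + 2*g**2)
O(A) = 205 - 68*A
(O(q(-7 + 21)) + 4281717)/(F(2187) - 2949154) = ((205 - 68*(-7 + 21)*(1 + 2*(-7 + 21))) + 4281717)/(2187 - 2949154) = ((205 - 952*(1 + 2*14)) + 4281717)/(-2946967) = ((205 - 952*(1 + 28)) + 4281717)*(-1/2946967) = ((205 - 952*29) + 4281717)*(-1/2946967) = ((205 - 68*406) + 4281717)*(-1/2946967) = ((205 - 27608) + 4281717)*(-1/2946967) = (-27403 + 4281717)*(-1/2946967) = 4254314*(-1/2946967) = -4254314/2946967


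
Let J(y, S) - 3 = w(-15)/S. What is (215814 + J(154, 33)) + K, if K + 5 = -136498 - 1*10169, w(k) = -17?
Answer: 2281768/33 ≈ 69145.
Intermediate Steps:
J(y, S) = 3 - 17/S
K = -146672 (K = -5 + (-136498 - 1*10169) = -5 + (-136498 - 10169) = -5 - 146667 = -146672)
(215814 + J(154, 33)) + K = (215814 + (3 - 17/33)) - 146672 = (215814 + 82/33) - 146672 = 7121944/33 - 146672 = 2281768/33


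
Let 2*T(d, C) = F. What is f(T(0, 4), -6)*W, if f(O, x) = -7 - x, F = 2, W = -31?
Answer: 31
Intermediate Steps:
T(d, C) = 1 (T(d, C) = (½)*2 = 1)
f(T(0, 4), -6)*W = (-7 - 1*(-6))*(-31) = (-7 + 6)*(-31) = -1*(-31) = 31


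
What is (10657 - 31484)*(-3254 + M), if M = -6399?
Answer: 201043031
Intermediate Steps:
(10657 - 31484)*(-3254 + M) = (10657 - 31484)*(-3254 - 6399) = -20827*(-9653) = 201043031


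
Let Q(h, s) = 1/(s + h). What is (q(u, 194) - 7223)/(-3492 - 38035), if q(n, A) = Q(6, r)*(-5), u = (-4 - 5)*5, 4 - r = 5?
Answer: 7224/41527 ≈ 0.17396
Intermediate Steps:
r = -1 (r = 4 - 1*5 = 4 - 5 = -1)
u = -45 (u = -9*5 = -45)
Q(h, s) = 1/(h + s)
q(n, A) = -1 (q(n, A) = -5/(6 - 1) = -5/5 = (1/5)*(-5) = -1)
(q(u, 194) - 7223)/(-3492 - 38035) = (-1 - 7223)/(-3492 - 38035) = -7224/(-41527) = -7224*(-1/41527) = 7224/41527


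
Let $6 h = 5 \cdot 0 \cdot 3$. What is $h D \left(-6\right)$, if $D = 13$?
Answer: $0$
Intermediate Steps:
$h = 0$ ($h = \frac{5 \cdot 0 \cdot 3}{6} = \frac{0 \cdot 3}{6} = \frac{1}{6} \cdot 0 = 0$)
$h D \left(-6\right) = 0 \cdot 13 \left(-6\right) = 0 \left(-6\right) = 0$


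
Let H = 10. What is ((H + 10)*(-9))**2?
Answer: 32400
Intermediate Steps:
((H + 10)*(-9))**2 = ((10 + 10)*(-9))**2 = (20*(-9))**2 = (-180)**2 = 32400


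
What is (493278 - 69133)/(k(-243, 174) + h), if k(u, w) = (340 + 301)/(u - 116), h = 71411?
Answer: 152268055/25635908 ≈ 5.9396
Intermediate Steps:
k(u, w) = 641/(-116 + u)
(493278 - 69133)/(k(-243, 174) + h) = (493278 - 69133)/(641/(-116 - 243) + 71411) = 424145/(641/(-359) + 71411) = 424145/(641*(-1/359) + 71411) = 424145/(-641/359 + 71411) = 424145/(25635908/359) = 424145*(359/25635908) = 152268055/25635908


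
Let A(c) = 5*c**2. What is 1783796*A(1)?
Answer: 8918980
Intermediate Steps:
1783796*A(1) = 1783796*(5*1**2) = 1783796*(5*1) = 1783796*5 = 8918980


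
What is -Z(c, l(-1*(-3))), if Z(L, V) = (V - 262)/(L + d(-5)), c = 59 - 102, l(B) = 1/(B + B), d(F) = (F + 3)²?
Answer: -1571/234 ≈ -6.7137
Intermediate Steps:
d(F) = (3 + F)²
l(B) = 1/(2*B)
c = -43
Z(L, V) = (-262 + V)/(4 + L) (Z(L, V) = (V - 262)/(L + (3 - 5)²) = (-262 + V)/(L + (-2)²) = (-262 + V)/(L + 4) = (-262 + V)/(4 + L))
-Z(c, l(-1*(-3))) = -(-262 + 1/(2*((-1*(-3)))))/(4 - 43) = -(-262 + (½)/3)/(-39) = -(-1)*(-262 + (½)*(⅓))/39 = -(-1)*(-262 + ⅙)/39 = -(-1)*(-1571)/(39*6) = -1*1571/234 = -1571/234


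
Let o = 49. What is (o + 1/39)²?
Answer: 3655744/1521 ≈ 2403.5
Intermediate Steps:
(o + 1/39)² = (49 + 1/39)² = (1912/39)² = 3655744/1521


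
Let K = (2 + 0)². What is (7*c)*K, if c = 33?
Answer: 924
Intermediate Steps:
K = 4 (K = 2² = 4)
(7*c)*K = (7*33)*4 = 231*4 = 924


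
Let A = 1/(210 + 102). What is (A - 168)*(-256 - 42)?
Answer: 7809835/156 ≈ 50063.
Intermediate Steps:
A = 1/312 ≈ 0.0032051
(A - 168)*(-256 - 42) = (1/312 - 168)*(-256 - 42) = -52415/312*(-298) = 7809835/156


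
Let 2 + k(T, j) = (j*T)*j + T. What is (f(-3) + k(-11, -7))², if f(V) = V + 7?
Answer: 300304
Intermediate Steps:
f(V) = 7 + V
k(T, j) = -2 + T + T*j² (k(T, j) = -2 + ((j*T)*j + T) = -2 + ((T*j)*j + T) = -2 + (T*j² + T) = -2 + (T + T*j²) = -2 + T + T*j²)
(f(-3) + k(-11, -7))² = ((7 - 3) + (-2 - 11 - 11*(-7)²))² = (4 + (-2 - 11 - 11*49))² = (4 + (-2 - 11 - 539))² = (4 - 552)² = (-548)² = 300304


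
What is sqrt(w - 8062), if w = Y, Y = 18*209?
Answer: 10*I*sqrt(43) ≈ 65.574*I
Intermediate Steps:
Y = 3762
w = 3762
sqrt(w - 8062) = sqrt(3762 - 8062) = sqrt(-4300) = 10*I*sqrt(43)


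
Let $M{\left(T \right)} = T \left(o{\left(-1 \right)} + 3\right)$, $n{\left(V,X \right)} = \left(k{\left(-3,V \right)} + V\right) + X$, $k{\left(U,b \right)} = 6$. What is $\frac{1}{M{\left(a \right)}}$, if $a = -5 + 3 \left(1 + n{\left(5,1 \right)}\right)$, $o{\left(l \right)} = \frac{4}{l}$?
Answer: $- \frac{1}{34} \approx -0.029412$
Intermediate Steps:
$n{\left(V,X \right)} = 6 + V + X$ ($n{\left(V,X \right)} = \left(6 + V\right) + X = 6 + V + X$)
$a = 34$ ($a = -5 + 3 \left(1 + \left(6 + 5 + 1\right)\right) = -5 + 3 \left(1 + 12\right) = -5 + 3 \cdot 13 = -5 + 39 = 34$)
$M{\left(T \right)} = - T$ ($M{\left(T \right)} = T \left(\frac{4}{-1} + 3\right) = T \left(4 \left(-1\right) + 3\right) = T \left(-4 + 3\right) = T \left(-1\right) = - T$)
$\frac{1}{M{\left(a \right)}} = \frac{1}{\left(-1\right) 34} = \frac{1}{-34} = - \frac{1}{34}$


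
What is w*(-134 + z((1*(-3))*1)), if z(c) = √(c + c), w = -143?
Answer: 19162 - 143*I*√6 ≈ 19162.0 - 350.28*I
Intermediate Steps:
z(c) = √2*√c (z(c) = √(2*c) = √2*√c)
w*(-134 + z((1*(-3))*1)) = -143*(-134 + √2*√((1*(-3))*1)) = -143*(-134 + √2*√(-3*1)) = -143*(-134 + √2*√(-3)) = -143*(-134 + √2*(I*√3)) = -143*(-134 + I*√6) = 19162 - 143*I*√6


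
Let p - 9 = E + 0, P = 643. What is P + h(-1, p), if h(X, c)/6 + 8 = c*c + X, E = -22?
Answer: 1603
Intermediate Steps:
p = -13 (p = 9 + (-22 + 0) = 9 - 22 = -13)
h(X, c) = -48 + 6*X + 6*c² (h(X, c) = -48 + 6*(c*c + X) = -48 + 6*(c² + X) = -48 + 6*(X + c²) = -48 + (6*X + 6*c²) = -48 + 6*X + 6*c²)
P + h(-1, p) = 643 + (-48 + 6*(-1) + 6*(-13)²) = 643 + (-48 - 6 + 6*169) = 643 + (-48 - 6 + 1014) = 643 + 960 = 1603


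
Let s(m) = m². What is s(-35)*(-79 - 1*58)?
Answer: -167825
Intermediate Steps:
s(-35)*(-79 - 1*58) = (-35)²*(-79 - 1*58) = 1225*(-79 - 58) = 1225*(-137) = -167825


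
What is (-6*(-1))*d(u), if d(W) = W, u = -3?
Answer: -18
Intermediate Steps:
(-6*(-1))*d(u) = -6*(-1)*(-3) = 6*(-3) = -18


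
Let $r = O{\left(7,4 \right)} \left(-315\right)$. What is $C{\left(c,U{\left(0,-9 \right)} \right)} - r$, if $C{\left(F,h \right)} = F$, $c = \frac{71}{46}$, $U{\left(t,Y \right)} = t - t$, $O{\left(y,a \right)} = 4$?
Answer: $\frac{58031}{46} \approx 1261.5$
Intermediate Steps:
$U{\left(t,Y \right)} = 0$
$c = \frac{71}{46}$ ($c = 71 \cdot \frac{1}{46} = \frac{71}{46} \approx 1.5435$)
$r = -1260$ ($r = 4 \left(-315\right) = -1260$)
$C{\left(c,U{\left(0,-9 \right)} \right)} - r = \frac{71}{46} - -1260 = \frac{71}{46} + 1260 = \frac{58031}{46}$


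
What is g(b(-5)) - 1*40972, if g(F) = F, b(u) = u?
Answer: -40977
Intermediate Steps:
g(b(-5)) - 1*40972 = -5 - 1*40972 = -5 - 40972 = -40977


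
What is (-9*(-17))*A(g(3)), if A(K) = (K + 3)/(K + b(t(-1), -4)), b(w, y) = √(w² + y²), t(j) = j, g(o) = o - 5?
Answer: 306/13 + 153*√17/13 ≈ 72.064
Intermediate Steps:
g(o) = -5 + o
A(K) = (3 + K)/(K + √17) (A(K) = (K + 3)/(K + √((-1)² + (-4)²)) = (3 + K)/(K + √(1 + 16)) = (3 + K)/(K + √17))
(-9*(-17))*A(g(3)) = (-9*(-17))*((3 + (-5 + 3))/((-5 + 3) + √17)) = 153*((3 - 2)/(-2 + √17)) = 153*(1/(-2 + √17)) = 153/(-2 + √17)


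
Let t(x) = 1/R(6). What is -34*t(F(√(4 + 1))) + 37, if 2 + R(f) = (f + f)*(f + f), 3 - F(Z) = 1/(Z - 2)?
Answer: 2610/71 ≈ 36.761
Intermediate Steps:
F(Z) = 3 - 1/(-2 + Z) (F(Z) = 3 - 1/(Z - 2) = 3 - 1/(-2 + Z))
R(f) = -2 + 4*f² (R(f) = -2 + (f + f)*(f + f) = -2 + (2*f)*(2*f) = -2 + 4*f²)
t(x) = 1/142 (t(x) = 1/(-2 + 4*6²) = 1/(-2 + 4*36) = 1/(-2 + 144) = 1/142)
-34*t(F(√(4 + 1))) + 37 = -34*1/142 + 37 = -17/71 + 37 = 2610/71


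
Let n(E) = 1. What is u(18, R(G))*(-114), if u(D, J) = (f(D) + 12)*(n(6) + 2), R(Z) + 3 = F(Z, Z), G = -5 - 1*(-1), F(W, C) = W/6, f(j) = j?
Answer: -10260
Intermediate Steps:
F(W, C) = W/6 (F(W, C) = W*(⅙) = W/6)
G = -4 (G = -5 + 1 = -4)
R(Z) = -3 + Z/6
u(D, J) = 36 + 3*D (u(D, J) = (D + 12)*(1 + 2) = (12 + D)*3 = 36 + 3*D)
u(18, R(G))*(-114) = (36 + 3*18)*(-114) = (36 + 54)*(-114) = 90*(-114) = -10260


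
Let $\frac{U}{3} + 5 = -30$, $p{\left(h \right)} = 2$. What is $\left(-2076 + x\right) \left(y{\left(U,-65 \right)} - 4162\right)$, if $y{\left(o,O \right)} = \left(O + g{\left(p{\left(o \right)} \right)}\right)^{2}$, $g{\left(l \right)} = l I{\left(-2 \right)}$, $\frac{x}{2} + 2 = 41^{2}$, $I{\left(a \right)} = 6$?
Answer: $-1734546$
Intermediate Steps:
$x = 3358$ ($x = -4 + 2 \cdot 41^{2} = -4 + 2 \cdot 1681 = -4 + 3362 = 3358$)
$U = -105$ ($U = -15 + 3 \left(-30\right) = -15 - 90 = -105$)
$g{\left(l \right)} = 6 l$ ($g{\left(l \right)} = l 6 = 6 l$)
$y{\left(o,O \right)} = \left(12 + O\right)^{2}$ ($y{\left(o,O \right)} = \left(O + 6 \cdot 2\right)^{2} = \left(O + 12\right)^{2} = \left(12 + O\right)^{2}$)
$\left(-2076 + x\right) \left(y{\left(U,-65 \right)} - 4162\right) = \left(-2076 + 3358\right) \left(\left(12 - 65\right)^{2} - 4162\right) = 1282 \left(\left(-53\right)^{2} - 4162\right) = 1282 \left(2809 - 4162\right) = 1282 \left(-1353\right) = -1734546$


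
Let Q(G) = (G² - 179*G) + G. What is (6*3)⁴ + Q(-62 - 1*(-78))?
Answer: 102384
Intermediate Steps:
Q(G) = G² - 178*G
(6*3)⁴ + Q(-62 - 1*(-78)) = (6*3)⁴ + (-62 - 1*(-78))*(-178 + (-62 - 1*(-78))) = 18⁴ + (-62 + 78)*(-178 + (-62 + 78)) = 104976 + 16*(-178 + 16) = 104976 + 16*(-162) = 104976 - 2592 = 102384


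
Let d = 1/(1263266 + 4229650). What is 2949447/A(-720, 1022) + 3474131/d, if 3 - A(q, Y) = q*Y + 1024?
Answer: 14022631627794174171/734819 ≈ 1.9083e+13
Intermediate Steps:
d = 1/5492916 ≈ 1.8205e-7
A(q, Y) = -1021 - Y*q (A(q, Y) = 3 - (q*Y + 1024) = 3 - (Y*q + 1024) = 3 - (1024 + Y*q) = 3 + (-1024 - Y*q) = -1021 - Y*q)
2949447/A(-720, 1022) + 3474131/d = 2949447/(-1021 - 1*1022*(-720)) + 3474131/(1/5492916) = 2949447/(-1021 + 735840) + 3474131*5492916 = 2949447/734819 + 19083109755996 = 14022631627794174171/734819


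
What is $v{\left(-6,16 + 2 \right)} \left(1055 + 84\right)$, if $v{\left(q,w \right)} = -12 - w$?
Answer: $-34170$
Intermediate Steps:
$v{\left(-6,16 + 2 \right)} \left(1055 + 84\right) = \left(-12 - \left(16 + 2\right)\right) \left(1055 + 84\right) = \left(-12 - 18\right) 1139 = \left(-30\right) 1139 = -34170$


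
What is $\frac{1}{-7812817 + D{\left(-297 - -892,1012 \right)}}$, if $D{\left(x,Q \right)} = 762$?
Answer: $- \frac{1}{7812055} \approx -1.2801 \cdot 10^{-7}$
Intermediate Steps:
$\frac{1}{-7812817 + D{\left(-297 - -892,1012 \right)}} = \frac{1}{-7812817 + 762} = \frac{1}{-7812055} = - \frac{1}{7812055}$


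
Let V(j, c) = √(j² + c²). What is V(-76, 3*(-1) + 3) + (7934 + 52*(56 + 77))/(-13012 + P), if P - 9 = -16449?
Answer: 1111751/14726 ≈ 75.496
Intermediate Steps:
P = -16440 (P = 9 - 16449 = -16440)
V(j, c) = √(c² + j²)
V(-76, 3*(-1) + 3) + (7934 + 52*(56 + 77))/(-13012 + P) = √((3*(-1) + 3)² + (-76)²) + (7934 + 52*(56 + 77))/(-13012 - 16440) = √((-3 + 3)² + 5776) + (7934 + 52*133)/(-29452) = √(0² + 5776) + (7934 + 6916)*(-1/29452) = √(0 + 5776) + 14850*(-1/29452) = √5776 - 7425/14726 = 76 - 7425/14726 = 1111751/14726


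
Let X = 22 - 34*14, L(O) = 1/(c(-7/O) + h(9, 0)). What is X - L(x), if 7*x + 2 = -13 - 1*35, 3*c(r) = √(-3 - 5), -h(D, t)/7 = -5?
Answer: (-908*√2 + 47673*I)/(-105*I + 2*√2) ≈ -454.03 + 0.00076908*I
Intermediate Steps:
h(D, t) = 35 (h(D, t) = -7*(-5) = 35)
c(r) = 2*I*√2/3 (c(r) = √(-3 - 5)/3 = √(-8)/3 = (2*I*√2)/3 = 2*I*√2/3)
x = -50/7 (x = -2/7 + (-13 - 1*35)/7 = -2/7 + (-13 - 35)/7 = -2/7 + (⅐)*(-48) = -2/7 - 48/7 = -50/7 ≈ -7.1429)
L(O) = 1/(35 + 2*I*√2/3) (L(O) = 1/(2*I*√2/3 + 35) = 1/(35 + 2*I*√2/3))
X = -454 (X = 22 - 476 = -454)
X - L(x) = -454 - (315/11033 - 6*I*√2/11033) = -454 + (-315/11033 + 6*I*√2/11033) = -5009297/11033 + 6*I*√2/11033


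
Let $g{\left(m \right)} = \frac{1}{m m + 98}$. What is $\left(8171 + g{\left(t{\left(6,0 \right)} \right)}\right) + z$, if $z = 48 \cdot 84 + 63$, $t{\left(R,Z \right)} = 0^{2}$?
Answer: $\frac{1202069}{98} \approx 12266.0$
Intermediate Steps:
$t{\left(R,Z \right)} = 0$
$z = 4095$ ($z = 4032 + 63 = 4095$)
$g{\left(m \right)} = \frac{1}{98 + m^{2}}$ ($g{\left(m \right)} = \frac{1}{m^{2} + 98} = \frac{1}{98 + m^{2}}$)
$\left(8171 + g{\left(t{\left(6,0 \right)} \right)}\right) + z = \left(8171 + \frac{1}{98 + 0^{2}}\right) + 4095 = \left(8171 + \frac{1}{98 + 0}\right) + 4095 = \left(8171 + \frac{1}{98}\right) + 4095 = \frac{800759}{98} + 4095 = \frac{1202069}{98}$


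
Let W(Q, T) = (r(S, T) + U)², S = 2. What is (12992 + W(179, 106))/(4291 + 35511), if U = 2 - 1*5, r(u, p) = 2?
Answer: 12993/39802 ≈ 0.32644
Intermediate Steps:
U = -3 (U = 2 - 5 = -3)
W(Q, T) = 1 (W(Q, T) = (2 - 3)² = (-1)² = 1)
(12992 + W(179, 106))/(4291 + 35511) = (12992 + 1)/(4291 + 35511) = 12993/39802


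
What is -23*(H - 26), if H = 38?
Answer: -276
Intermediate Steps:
-23*(H - 26) = -23*(38 - 26) = -23*12 = -276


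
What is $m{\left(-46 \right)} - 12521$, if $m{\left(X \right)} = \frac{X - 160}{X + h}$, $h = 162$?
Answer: $- \frac{726321}{58} \approx -12523.0$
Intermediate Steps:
$m{\left(X \right)} = \frac{-160 + X}{162 + X}$ ($m{\left(X \right)} = \frac{X - 160}{X + 162} = \frac{-160 + X}{162 + X}$)
$m{\left(-46 \right)} - 12521 = \frac{-160 - 46}{162 - 46} - 12521 = \frac{1}{116} \left(-206\right) - 12521 = - \frac{103}{58} - 12521 = - \frac{726321}{58}$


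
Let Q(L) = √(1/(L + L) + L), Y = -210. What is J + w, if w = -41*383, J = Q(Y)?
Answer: -15703 + I*√9261105/210 ≈ -15703.0 + 14.491*I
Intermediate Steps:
Q(L) = √(L + 1/(2*L)) (Q(L) = √(1/(2*L) + L) = √(L + 1/(2*L)))
J = I*√9261105/210 (J = √(2/(-210) + 4*(-210))/2 = √(2*(-1/210) - 840)/2 = √(-1/105 - 840)/2 = √(-88201/105)/2 = (I*√9261105/105)/2 = I*√9261105/210 ≈ 14.491*I)
w = -15703
J + w = I*√9261105/210 - 15703 = -15703 + I*√9261105/210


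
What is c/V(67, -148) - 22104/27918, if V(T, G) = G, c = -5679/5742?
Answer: -10452181/13313784 ≈ -0.78506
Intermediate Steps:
c = -631/638 (c = -5679*1/5742 = -631/638 ≈ -0.98903)
c/V(67, -148) - 22104/27918 = -631/638/(-148) - 22104/27918 = -631/638*(-1/148) - 22104*1/27918 = 631/94424 - 1228/1551 = -10452181/13313784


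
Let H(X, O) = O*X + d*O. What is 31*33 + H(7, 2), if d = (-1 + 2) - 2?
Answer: 1035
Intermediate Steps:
d = -1 (d = 1 - 2 = -1)
H(X, O) = -O + O*X (H(X, O) = O*X - O = -O + O*X)
31*33 + H(7, 2) = 31*33 + 2*(-1 + 7) = 1023 + 2*6 = 1023 + 12 = 1035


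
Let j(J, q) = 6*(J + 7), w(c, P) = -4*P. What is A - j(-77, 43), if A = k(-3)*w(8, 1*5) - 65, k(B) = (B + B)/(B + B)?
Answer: 335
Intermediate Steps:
k(B) = 1 (k(B) = (2*B)/((2*B)) = (2*B)*(1/(2*B)) = 1)
j(J, q) = 42 + 6*J (j(J, q) = 6*(7 + J) = 42 + 6*J)
A = -85 (A = 1*(-4*5) - 65 = 1*(-20) - 65 = -20 - 65 = -85)
A - j(-77, 43) = -85 - (42 + 6*(-77)) = -85 - (42 - 462) = -85 - 1*(-420) = -85 + 420 = 335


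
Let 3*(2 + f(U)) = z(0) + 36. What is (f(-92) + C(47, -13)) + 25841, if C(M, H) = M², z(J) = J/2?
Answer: 28060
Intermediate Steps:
z(J) = J/2 (z(J) = J*(½) = J/2)
f(U) = 10 (f(U) = -2 + ((½)*0 + 36)/3 = -2 + (0 + 36)/3 = -2 + (⅓)*36 = -2 + 12 = 10)
(f(-92) + C(47, -13)) + 25841 = (10 + 47²) + 25841 = (10 + 2209) + 25841 = 2219 + 25841 = 28060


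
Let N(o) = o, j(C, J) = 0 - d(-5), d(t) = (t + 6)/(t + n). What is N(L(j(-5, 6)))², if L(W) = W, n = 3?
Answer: ¼ ≈ 0.25000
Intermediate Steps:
d(t) = (6 + t)/(3 + t) (d(t) = (t + 6)/(t + 3) = (6 + t)/(3 + t))
j(C, J) = ½ (j(C, J) = 0 - (6 - 5)/(3 - 5) = 0 - 1/(-2) = 0 - (-1)/2 = 0 - 1*(-½) = 0 + ½ = ½)
N(L(j(-5, 6)))² = (½)² = ¼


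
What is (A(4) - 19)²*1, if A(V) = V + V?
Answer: 121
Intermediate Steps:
A(V) = 2*V
(A(4) - 19)²*1 = (2*4 - 19)²*1 = (8 - 19)²*1 = (-11)²*1 = 121*1 = 121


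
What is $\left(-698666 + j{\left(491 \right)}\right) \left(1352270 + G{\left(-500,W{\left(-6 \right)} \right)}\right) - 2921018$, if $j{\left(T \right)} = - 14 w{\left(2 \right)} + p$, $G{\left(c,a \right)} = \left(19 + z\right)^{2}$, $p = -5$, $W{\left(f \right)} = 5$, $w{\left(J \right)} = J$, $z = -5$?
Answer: $-944969562752$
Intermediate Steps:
$G{\left(c,a \right)} = 196$ ($G{\left(c,a \right)} = \left(19 - 5\right)^{2} = 14^{2} = 196$)
$j{\left(T \right)} = -33$ ($j{\left(T \right)} = \left(-14\right) 2 - 5 = -28 - 5 = -33$)
$\left(-698666 + j{\left(491 \right)}\right) \left(1352270 + G{\left(-500,W{\left(-6 \right)} \right)}\right) - 2921018 = \left(-698666 - 33\right) \left(1352270 + 196\right) - 2921018 = \left(-698699\right) 1352466 - 2921018 = -944966641734 - 2921018 = -944969562752$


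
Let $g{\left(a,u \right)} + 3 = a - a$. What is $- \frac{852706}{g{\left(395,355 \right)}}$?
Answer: $\frac{852706}{3} \approx 2.8424 \cdot 10^{5}$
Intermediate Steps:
$g{\left(a,u \right)} = -3$ ($g{\left(a,u \right)} = -3 + \left(a - a\right) = -3 + 0 = -3$)
$- \frac{852706}{g{\left(395,355 \right)}} = - \frac{852706}{-3} = \left(-852706\right) \left(- \frac{1}{3}\right) = \frac{852706}{3}$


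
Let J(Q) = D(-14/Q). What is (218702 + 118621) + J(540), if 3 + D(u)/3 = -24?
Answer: 337242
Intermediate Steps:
D(u) = -81 (D(u) = -9 + 3*(-24) = -9 - 72 = -81)
J(Q) = -81
(218702 + 118621) + J(540) = (218702 + 118621) - 81 = 337323 - 81 = 337242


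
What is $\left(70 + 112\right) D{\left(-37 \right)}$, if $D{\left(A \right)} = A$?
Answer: $-6734$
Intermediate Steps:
$\left(70 + 112\right) D{\left(-37 \right)} = \left(70 + 112\right) \left(-37\right) = 182 \left(-37\right) = -6734$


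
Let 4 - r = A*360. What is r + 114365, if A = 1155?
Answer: -301431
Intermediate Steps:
r = -415796 (r = 4 - 1155*360 = 4 - 1*415800 = 4 - 415800 = -415796)
r + 114365 = -415796 + 114365 = -301431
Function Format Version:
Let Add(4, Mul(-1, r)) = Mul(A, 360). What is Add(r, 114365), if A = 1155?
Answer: -301431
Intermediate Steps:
r = -415796 (r = Add(4, Mul(-1, Mul(1155, 360))) = Add(4, Mul(-1, 415800)) = Add(4, -415800) = -415796)
Add(r, 114365) = Add(-415796, 114365) = -301431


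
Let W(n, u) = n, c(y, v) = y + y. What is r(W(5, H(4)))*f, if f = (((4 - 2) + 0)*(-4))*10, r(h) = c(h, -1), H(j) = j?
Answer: -800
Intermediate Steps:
c(y, v) = 2*y
r(h) = 2*h
f = -80 (f = ((2 + 0)*(-4))*10 = (2*(-4))*10 = -8*10 = -80)
r(W(5, H(4)))*f = (2*5)*(-80) = 10*(-80) = -800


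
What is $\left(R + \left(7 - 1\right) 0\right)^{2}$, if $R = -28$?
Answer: $784$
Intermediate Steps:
$\left(R + \left(7 - 1\right) 0\right)^{2} = \left(-28 + \left(7 - 1\right) 0\right)^{2} = \left(-28 + 6 \cdot 0\right)^{2} = \left(-28 + 0\right)^{2} = \left(-28\right)^{2} = 784$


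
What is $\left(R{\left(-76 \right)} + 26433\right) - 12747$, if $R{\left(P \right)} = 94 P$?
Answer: $6542$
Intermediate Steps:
$\left(R{\left(-76 \right)} + 26433\right) - 12747 = \left(94 \left(-76\right) + 26433\right) - 12747 = \left(-7144 + 26433\right) - 12747 = 19289 - 12747 = 6542$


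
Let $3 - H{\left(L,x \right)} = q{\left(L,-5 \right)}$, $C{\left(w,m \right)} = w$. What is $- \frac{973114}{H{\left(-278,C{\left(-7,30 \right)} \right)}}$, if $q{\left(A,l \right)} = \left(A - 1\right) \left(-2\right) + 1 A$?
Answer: $\frac{973114}{277} \approx 3513.0$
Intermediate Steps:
$q{\left(A,l \right)} = 2 - A$ ($q{\left(A,l \right)} = \left(-1 + A\right) \left(-2\right) + A = \left(2 - 2 A\right) + A = 2 - A$)
$H{\left(L,x \right)} = 1 + L$ ($H{\left(L,x \right)} = 3 - \left(2 - L\right) = 3 + \left(-2 + L\right) = 1 + L$)
$- \frac{973114}{H{\left(-278,C{\left(-7,30 \right)} \right)}} = - \frac{973114}{1 - 278} = - \frac{973114}{-277} = \left(-973114\right) \left(- \frac{1}{277}\right) = \frac{973114}{277}$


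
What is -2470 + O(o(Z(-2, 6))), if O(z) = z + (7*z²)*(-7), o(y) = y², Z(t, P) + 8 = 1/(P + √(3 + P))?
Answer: -1260969718/6561 ≈ -1.9219e+5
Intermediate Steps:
Z(t, P) = -8 + 1/(P + √(3 + P))
O(z) = z - 49*z²
-2470 + O(o(Z(-2, 6))) = -2470 + ((1 - 8*6 - 8*√(3 + 6))/(6 + √(3 + 6)))²*(1 - 49*(1 - 8*6 - 8*√(3 + 6))²/(6 + √(3 + 6))²) = -2470 + ((1 - 48 - 8*√9)/(6 + √9))²*(1 - 49*(1 - 48 - 8*√9)²/(6 + √9)²) = -2470 + ((1 - 48 - 8*3)/(6 + 3))²*(1 - 49*(1 - 48 - 8*3)²/(6 + 3)²) = -2470 + ((1 - 48 - 24)/9)²*(1 - 49*(1 - 48 - 24)²/81) = -2470 + ((⅑)*(-71))²*(1 - 49*((⅑)*(-71))²) = -2470 + (-71/9)²*(1 - 49*(-71/9)²) = -2470 + 5041*(1 - 49*5041/81)/81 = -2470 + 5041*(1 - 247009/81)/81 = -2470 + (5041/81)*(-246928/81) = -2470 - 1244764048/6561 = -1260969718/6561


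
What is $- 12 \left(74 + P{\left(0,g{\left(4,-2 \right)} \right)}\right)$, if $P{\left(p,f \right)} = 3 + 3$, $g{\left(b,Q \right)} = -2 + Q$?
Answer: $-960$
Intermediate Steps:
$P{\left(p,f \right)} = 6$
$- 12 \left(74 + P{\left(0,g{\left(4,-2 \right)} \right)}\right) = - 12 \left(74 + 6\right) = \left(-12\right) 80 = -960$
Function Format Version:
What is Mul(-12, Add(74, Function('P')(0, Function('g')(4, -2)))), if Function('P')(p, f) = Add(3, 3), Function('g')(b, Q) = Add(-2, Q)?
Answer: -960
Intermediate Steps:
Function('P')(p, f) = 6
Mul(-12, Add(74, Function('P')(0, Function('g')(4, -2)))) = Mul(-12, Add(74, 6)) = Mul(-12, 80) = -960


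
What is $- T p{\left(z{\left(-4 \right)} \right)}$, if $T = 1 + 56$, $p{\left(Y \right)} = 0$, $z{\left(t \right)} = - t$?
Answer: $0$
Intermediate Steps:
$T = 57$
$- T p{\left(z{\left(-4 \right)} \right)} = - 57 \cdot 0 = \left(-1\right) 0 = 0$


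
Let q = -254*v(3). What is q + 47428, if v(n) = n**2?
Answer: 45142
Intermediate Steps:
q = -2286 (q = -254*3**2 = -254*9 = -2286)
q + 47428 = -2286 + 47428 = 45142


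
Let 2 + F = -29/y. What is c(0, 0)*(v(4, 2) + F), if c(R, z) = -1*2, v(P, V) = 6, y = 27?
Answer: -158/27 ≈ -5.8519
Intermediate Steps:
F = -83/27 (F = -2 - 29/27 = -83/27 ≈ -3.0741)
c(R, z) = -2
c(0, 0)*(v(4, 2) + F) = -2*(6 - 83/27) = -2*79/27 = -158/27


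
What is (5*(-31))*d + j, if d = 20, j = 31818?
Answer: 28718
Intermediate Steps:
(5*(-31))*d + j = (5*(-31))*20 + 31818 = -155*20 + 31818 = -3100 + 31818 = 28718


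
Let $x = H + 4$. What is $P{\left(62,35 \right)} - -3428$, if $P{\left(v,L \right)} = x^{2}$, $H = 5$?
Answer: $3509$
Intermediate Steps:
$x = 9$ ($x = 5 + 4 = 9$)
$P{\left(v,L \right)} = 81$ ($P{\left(v,L \right)} = 9^{2} = 81$)
$P{\left(62,35 \right)} - -3428 = 81 - -3428 = 81 + 3428 = 3509$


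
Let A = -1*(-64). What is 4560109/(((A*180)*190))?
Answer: 4560109/2188800 ≈ 2.0834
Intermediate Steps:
A = 64
4560109/(((A*180)*190)) = 4560109/(((64*180)*190)) = 4560109/((11520*190)) = 4560109/2188800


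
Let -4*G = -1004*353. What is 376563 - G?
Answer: 287960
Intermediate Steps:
G = 88603 (G = -(-251)*353 = -¼*(-354412) = 88603)
376563 - G = 376563 - 1*88603 = 376563 - 88603 = 287960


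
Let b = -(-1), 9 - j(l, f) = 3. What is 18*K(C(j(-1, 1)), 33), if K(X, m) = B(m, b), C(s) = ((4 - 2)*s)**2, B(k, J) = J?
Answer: 18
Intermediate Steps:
j(l, f) = 6 (j(l, f) = 9 - 1*3 = 9 - 3 = 6)
b = 1 (b = -1*(-1) = 1)
C(s) = 4*s**2 (C(s) = (2*s)**2 = 4*s**2)
K(X, m) = 1
18*K(C(j(-1, 1)), 33) = 18*1 = 18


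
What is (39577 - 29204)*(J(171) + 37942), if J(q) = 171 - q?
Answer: 393572366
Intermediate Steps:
(39577 - 29204)*(J(171) + 37942) = (39577 - 29204)*((171 - 1*171) + 37942) = 10373*((171 - 171) + 37942) = 10373*(0 + 37942) = 10373*37942 = 393572366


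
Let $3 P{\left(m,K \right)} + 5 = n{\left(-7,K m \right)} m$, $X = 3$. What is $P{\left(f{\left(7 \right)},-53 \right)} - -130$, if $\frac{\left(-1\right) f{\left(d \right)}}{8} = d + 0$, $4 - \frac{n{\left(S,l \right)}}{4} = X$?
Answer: $\frac{161}{3} \approx 53.667$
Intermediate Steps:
$n{\left(S,l \right)} = 4$ ($n{\left(S,l \right)} = 16 - 12 = 4$)
$f{\left(d \right)} = - 8 d$ ($f{\left(d \right)} = - 8 \left(d + 0\right) = - 8 d$)
$P{\left(m,K \right)} = - \frac{5}{3} + \frac{4 m}{3}$
$P{\left(f{\left(7 \right)},-53 \right)} - -130 = \left(- \frac{5}{3} + \frac{4 \left(\left(-8\right) 7\right)}{3}\right) - -130 = \left(- \frac{5}{3} + \frac{4}{3} \left(-56\right)\right) + 130 = \left(- \frac{5}{3} - \frac{224}{3}\right) + 130 = - \frac{229}{3} + 130 = \frac{161}{3}$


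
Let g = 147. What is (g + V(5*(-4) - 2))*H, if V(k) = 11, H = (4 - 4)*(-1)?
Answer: 0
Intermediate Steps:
H = 0 (H = 0*(-1) = 0)
(g + V(5*(-4) - 2))*H = (147 + 11)*0 = 158*0 = 0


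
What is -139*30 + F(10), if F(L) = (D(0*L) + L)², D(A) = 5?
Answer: -3945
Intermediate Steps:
F(L) = (5 + L)²
-139*30 + F(10) = -139*30 + (5 + 10)² = -4170 + 15² = -4170 + 225 = -3945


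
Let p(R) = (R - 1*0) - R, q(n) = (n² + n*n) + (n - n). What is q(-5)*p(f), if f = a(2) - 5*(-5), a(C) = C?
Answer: 0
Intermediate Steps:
q(n) = 2*n² (q(n) = (n² + n²) + 0 = 2*n² + 0 = 2*n²)
f = 27 (f = 2 - 5*(-5) = 2 + 25 = 27)
p(R) = 0 (p(R) = (R + 0) - R = R - R = 0)
q(-5)*p(f) = (2*(-5)²)*0 = (2*25)*0 = 50*0 = 0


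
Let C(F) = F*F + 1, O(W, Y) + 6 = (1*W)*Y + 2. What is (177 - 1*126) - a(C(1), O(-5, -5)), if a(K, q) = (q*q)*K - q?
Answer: -810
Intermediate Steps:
O(W, Y) = -4 + W*Y (O(W, Y) = -6 + ((1*W)*Y + 2) = -6 + (W*Y + 2) = -6 + (2 + W*Y) = -4 + W*Y)
C(F) = 1 + F² (C(F) = F² + 1 = 1 + F²)
a(K, q) = -q + K*q² (a(K, q) = q²*K - q = K*q² - q = -q + K*q²)
(177 - 1*126) - a(C(1), O(-5, -5)) = (177 - 1*126) - (-4 - 5*(-5))*(-1 + (1 + 1²)*(-4 - 5*(-5))) = (177 - 126) - (-4 + 25)*(-1 + (1 + 1)*(-4 + 25)) = 51 - 21*(-1 + 2*21) = 51 - 21*(-1 + 42) = 51 - 21*41 = 51 - 1*861 = 51 - 861 = -810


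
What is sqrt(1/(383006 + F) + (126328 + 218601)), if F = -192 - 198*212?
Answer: sqrt(40070588966021514)/340838 ≈ 587.31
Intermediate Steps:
F = -42168 (F = -192 - 41976 = -42168)
sqrt(1/(383006 + F) + (126328 + 218601)) = sqrt(1/(383006 - 42168) + (126328 + 218601)) = sqrt(1/340838 + 344929) = sqrt(117564910503/340838) = sqrt(40070588966021514)/340838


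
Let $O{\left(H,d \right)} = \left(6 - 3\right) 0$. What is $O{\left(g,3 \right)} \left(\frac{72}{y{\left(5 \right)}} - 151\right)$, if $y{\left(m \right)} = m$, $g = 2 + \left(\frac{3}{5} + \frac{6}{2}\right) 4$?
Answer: $0$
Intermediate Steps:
$g = \frac{82}{5}$ ($g = 2 + \left(3 \cdot \frac{1}{5} + 6 \cdot \frac{1}{2}\right) 4 = 2 + \left(\frac{3}{5} + 3\right) 4 = 2 + \frac{18}{5} \cdot 4 = 2 + \frac{72}{5} = \frac{82}{5} \approx 16.4$)
$O{\left(H,d \right)} = 0$ ($O{\left(H,d \right)} = 3 \cdot 0 = 0$)
$O{\left(g,3 \right)} \left(\frac{72}{y{\left(5 \right)}} - 151\right) = 0 \left(\frac{72}{5} - 151\right) = 0 \left(- \frac{683}{5}\right) = 0$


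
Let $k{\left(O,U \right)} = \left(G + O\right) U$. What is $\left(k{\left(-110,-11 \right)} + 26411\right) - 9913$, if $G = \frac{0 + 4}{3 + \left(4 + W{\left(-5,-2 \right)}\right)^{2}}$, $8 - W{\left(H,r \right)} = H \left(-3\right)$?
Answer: $\frac{53113}{3} \approx 17704.0$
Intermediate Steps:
$W{\left(H,r \right)} = 8 + 3 H$ ($W{\left(H,r \right)} = 8 - H \left(-3\right) = 8 - - 3 H = 8 + 3 H$)
$G = \frac{1}{3}$ ($G = \frac{0 + 4}{3 + \left(4 + \left(8 + 3 \left(-5\right)\right)\right)^{2}} = \frac{4}{3 + \left(4 + \left(8 - 15\right)\right)^{2}} = \frac{4}{3 + \left(4 - 7\right)^{2}} = \frac{4}{3 + \left(-3\right)^{2}} = \frac{4}{3 + 9} = \frac{4}{12} = 4 \cdot \frac{1}{12} = \frac{1}{3} \approx 0.33333$)
$k{\left(O,U \right)} = U \left(\frac{1}{3} + O\right)$ ($k{\left(O,U \right)} = \left(\frac{1}{3} + O\right) U = U \left(\frac{1}{3} + O\right)$)
$\left(k{\left(-110,-11 \right)} + 26411\right) - 9913 = \left(- 11 \left(\frac{1}{3} - 110\right) + 26411\right) - 9913 = \left(\left(-11\right) \left(- \frac{329}{3}\right) + 26411\right) - 9913 = \left(\frac{3619}{3} + 26411\right) - 9913 = \frac{82852}{3} - 9913 = \frac{53113}{3}$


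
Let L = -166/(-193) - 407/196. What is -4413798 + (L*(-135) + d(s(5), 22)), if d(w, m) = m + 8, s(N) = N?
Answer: -166957803879/37828 ≈ -4.4136e+6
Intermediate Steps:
d(w, m) = 8 + m
L = -46015/37828 (L = -166*(-1/193) - 407*1/196 = 166/193 - 407/196 = -46015/37828 ≈ -1.2164)
-4413798 + (L*(-135) + d(s(5), 22)) = -4413798 + (-46015/37828*(-135) + (8 + 22)) = -4413798 + (6212025/37828 + 30) = -4413798 + 7346865/37828 = -166957803879/37828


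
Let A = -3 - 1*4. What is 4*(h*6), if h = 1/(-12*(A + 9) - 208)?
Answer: -3/29 ≈ -0.10345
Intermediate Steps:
A = -7 (A = -3 - 4 = -7)
h = -1/232 (h = 1/(-12*(-7 + 9) - 208) = 1/(-12*2 - 208) = 1/(-24 - 208) = 1/(-232) = -1/232 ≈ -0.0043103)
4*(h*6) = 4*(-1/232*6) = 4*(-3/116) = -3/29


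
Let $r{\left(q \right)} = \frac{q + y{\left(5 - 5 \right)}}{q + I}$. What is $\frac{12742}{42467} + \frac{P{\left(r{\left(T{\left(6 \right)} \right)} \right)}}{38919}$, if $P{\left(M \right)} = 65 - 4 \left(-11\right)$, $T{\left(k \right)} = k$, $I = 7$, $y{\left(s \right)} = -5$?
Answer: $\frac{500534801}{1652773173} \approx 0.30285$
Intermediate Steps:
$r{\left(q \right)} = \frac{-5 + q}{7 + q}$ ($r{\left(q \right)} = \frac{q - 5}{q + 7} = \frac{-5 + q}{7 + q}$)
$P{\left(M \right)} = 109$ ($P{\left(M \right)} = 65 - -44 = 65 + 44 = 109$)
$\frac{12742}{42467} + \frac{P{\left(r{\left(T{\left(6 \right)} \right)} \right)}}{38919} = \frac{12742}{42467} + \frac{109}{38919} = \frac{500534801}{1652773173}$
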